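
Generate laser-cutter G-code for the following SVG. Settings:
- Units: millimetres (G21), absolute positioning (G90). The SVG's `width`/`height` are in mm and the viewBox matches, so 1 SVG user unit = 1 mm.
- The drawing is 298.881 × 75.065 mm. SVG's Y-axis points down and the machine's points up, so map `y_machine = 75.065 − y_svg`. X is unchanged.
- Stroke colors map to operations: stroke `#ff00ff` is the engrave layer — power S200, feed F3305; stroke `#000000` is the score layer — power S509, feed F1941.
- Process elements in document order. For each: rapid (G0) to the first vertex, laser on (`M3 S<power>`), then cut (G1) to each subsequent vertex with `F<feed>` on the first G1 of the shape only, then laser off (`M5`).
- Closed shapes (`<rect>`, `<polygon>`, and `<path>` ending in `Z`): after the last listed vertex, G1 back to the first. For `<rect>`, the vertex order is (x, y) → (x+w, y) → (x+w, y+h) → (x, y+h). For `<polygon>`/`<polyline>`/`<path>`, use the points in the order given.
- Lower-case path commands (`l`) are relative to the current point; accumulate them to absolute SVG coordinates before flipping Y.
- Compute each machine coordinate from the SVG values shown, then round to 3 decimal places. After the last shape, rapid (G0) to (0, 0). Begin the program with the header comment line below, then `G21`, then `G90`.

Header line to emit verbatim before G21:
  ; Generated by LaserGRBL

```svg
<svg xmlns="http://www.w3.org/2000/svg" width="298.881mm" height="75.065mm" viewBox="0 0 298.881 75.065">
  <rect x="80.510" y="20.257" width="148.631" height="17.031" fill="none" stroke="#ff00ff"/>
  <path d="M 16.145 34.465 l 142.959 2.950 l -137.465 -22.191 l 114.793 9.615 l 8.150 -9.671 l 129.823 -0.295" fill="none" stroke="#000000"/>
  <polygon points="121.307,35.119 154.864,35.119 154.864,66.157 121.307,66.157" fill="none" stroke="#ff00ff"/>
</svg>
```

; Generated by LaserGRBL
G21
G90
G0 X80.510 Y54.808
M3 S200
G1 X229.141 Y54.808 F3305
G1 X229.141 Y37.777
G1 X80.510 Y37.777
G1 X80.510 Y54.808
M5
G0 X16.145 Y40.600
M3 S509
G1 X159.104 Y37.650 F1941
G1 X21.639 Y59.841
G1 X136.432 Y50.226
G1 X144.582 Y59.897
G1 X274.405 Y60.192
M5
G0 X121.307 Y39.946
M3 S200
G1 X154.864 Y39.946 F3305
G1 X154.864 Y8.908
G1 X121.307 Y8.908
G1 X121.307 Y39.946
M5
G0 X0.000 Y0.000

Since the viewBox matches the mm dimensions, user units are millimetres directly. The only transform is the Y-flip y_m = 75.065 − y_svg.

Shape 1 is a rectangle drawn with `<rect>`. Its stroke #ff00ff means engrave at S200, F3305. After flipping Y the toolpath is (80.510,54.808) → (229.141,54.808) → (229.141,37.777) → (80.510,37.777) → (80.510,54.808), returning to the start.

Shape 2 is a open polyline drawn with `<path>`. Its stroke #000000 means score at S509, F1941. After flipping Y the toolpath is (16.145,40.600) → (159.104,37.650) → (21.639,59.841) → (136.432,50.226) → (144.582,59.897) → (274.405,60.192).

Shape 3 is a rectangle drawn with `<polygon>`. Its stroke #ff00ff means engrave at S200, F3305. After flipping Y the toolpath is (121.307,39.946) → (154.864,39.946) → (154.864,8.908) → (121.307,8.908) → (121.307,39.946), returning to the start.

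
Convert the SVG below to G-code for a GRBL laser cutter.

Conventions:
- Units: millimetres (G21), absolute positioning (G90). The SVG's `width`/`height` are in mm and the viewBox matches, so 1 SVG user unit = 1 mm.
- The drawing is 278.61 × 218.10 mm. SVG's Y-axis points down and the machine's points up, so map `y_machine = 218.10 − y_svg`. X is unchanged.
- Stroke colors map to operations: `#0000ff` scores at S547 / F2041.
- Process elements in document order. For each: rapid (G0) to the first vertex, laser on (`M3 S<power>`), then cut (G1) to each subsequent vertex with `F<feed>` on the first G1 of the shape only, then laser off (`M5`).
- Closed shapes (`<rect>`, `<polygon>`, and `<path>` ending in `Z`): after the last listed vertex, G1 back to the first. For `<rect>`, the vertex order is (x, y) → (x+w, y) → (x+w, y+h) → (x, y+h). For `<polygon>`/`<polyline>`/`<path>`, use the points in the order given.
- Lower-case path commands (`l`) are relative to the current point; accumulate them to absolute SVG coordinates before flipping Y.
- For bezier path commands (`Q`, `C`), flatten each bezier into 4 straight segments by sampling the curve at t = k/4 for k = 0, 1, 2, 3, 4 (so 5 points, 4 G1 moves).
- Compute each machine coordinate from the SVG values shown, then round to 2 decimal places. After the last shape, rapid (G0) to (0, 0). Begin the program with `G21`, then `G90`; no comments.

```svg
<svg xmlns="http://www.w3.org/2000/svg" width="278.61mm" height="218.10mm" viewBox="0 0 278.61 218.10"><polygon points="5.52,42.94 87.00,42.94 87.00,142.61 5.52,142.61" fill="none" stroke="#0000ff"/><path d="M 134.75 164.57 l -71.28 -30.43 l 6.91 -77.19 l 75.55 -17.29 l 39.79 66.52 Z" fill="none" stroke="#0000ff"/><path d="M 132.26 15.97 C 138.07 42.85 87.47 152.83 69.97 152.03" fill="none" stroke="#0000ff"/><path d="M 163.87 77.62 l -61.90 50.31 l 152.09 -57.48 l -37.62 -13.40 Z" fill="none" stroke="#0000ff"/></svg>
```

Since the viewBox matches the mm dimensions, user units are millimetres directly. The only transform is the Y-flip y_m = 218.10 − y_svg.

Shape 1 is a rectangle drawn with `<polygon>`. Its stroke #0000ff means score at S547, F2041. After flipping Y the toolpath is (5.52,175.16) → (87.00,175.16) → (87.00,75.49) → (5.52,75.49) → (5.52,175.16), returning to the start.

Shape 2 is a regular polygon drawn with `<path>`. Its stroke #0000ff means score at S547, F2041. After flipping Y the toolpath is (134.75,53.53) → (63.47,83.96) → (70.38,161.15) → (145.93,178.44) → (185.72,111.92) → (134.75,53.53), returning to the start.

Shape 3 is a cubic bezier drawn with `<path>`. Its stroke #0000ff means score at S547, F2041. After flipping Y the toolpath is (132.26,202.13) → (127.44,169.42) → (109.86,123.72) → (87.90,83.21) → (69.97,66.07).

Shape 4 is a closed polygon drawn with `<path>`. Its stroke #0000ff means score at S547, F2041. After flipping Y the toolpath is (163.87,140.48) → (101.97,90.17) → (254.06,147.65) → (216.44,161.05) → (163.87,140.48), returning to the start.

G21
G90
G0 X5.52 Y175.16
M3 S547
G1 X87.00 Y175.16 F2041
G1 X87.00 Y75.49
G1 X5.52 Y75.49
G1 X5.52 Y175.16
M5
G0 X134.75 Y53.53
M3 S547
G1 X63.47 Y83.96 F2041
G1 X70.38 Y161.15
G1 X145.93 Y178.44
G1 X185.72 Y111.92
G1 X134.75 Y53.53
M5
G0 X132.26 Y202.13
M3 S547
G1 X127.44 Y169.42 F2041
G1 X109.86 Y123.72
G1 X87.90 Y83.21
G1 X69.97 Y66.07
M5
G0 X163.87 Y140.48
M3 S547
G1 X101.97 Y90.17 F2041
G1 X254.06 Y147.65
G1 X216.44 Y161.05
G1 X163.87 Y140.48
M5
G0 X0.00 Y0.00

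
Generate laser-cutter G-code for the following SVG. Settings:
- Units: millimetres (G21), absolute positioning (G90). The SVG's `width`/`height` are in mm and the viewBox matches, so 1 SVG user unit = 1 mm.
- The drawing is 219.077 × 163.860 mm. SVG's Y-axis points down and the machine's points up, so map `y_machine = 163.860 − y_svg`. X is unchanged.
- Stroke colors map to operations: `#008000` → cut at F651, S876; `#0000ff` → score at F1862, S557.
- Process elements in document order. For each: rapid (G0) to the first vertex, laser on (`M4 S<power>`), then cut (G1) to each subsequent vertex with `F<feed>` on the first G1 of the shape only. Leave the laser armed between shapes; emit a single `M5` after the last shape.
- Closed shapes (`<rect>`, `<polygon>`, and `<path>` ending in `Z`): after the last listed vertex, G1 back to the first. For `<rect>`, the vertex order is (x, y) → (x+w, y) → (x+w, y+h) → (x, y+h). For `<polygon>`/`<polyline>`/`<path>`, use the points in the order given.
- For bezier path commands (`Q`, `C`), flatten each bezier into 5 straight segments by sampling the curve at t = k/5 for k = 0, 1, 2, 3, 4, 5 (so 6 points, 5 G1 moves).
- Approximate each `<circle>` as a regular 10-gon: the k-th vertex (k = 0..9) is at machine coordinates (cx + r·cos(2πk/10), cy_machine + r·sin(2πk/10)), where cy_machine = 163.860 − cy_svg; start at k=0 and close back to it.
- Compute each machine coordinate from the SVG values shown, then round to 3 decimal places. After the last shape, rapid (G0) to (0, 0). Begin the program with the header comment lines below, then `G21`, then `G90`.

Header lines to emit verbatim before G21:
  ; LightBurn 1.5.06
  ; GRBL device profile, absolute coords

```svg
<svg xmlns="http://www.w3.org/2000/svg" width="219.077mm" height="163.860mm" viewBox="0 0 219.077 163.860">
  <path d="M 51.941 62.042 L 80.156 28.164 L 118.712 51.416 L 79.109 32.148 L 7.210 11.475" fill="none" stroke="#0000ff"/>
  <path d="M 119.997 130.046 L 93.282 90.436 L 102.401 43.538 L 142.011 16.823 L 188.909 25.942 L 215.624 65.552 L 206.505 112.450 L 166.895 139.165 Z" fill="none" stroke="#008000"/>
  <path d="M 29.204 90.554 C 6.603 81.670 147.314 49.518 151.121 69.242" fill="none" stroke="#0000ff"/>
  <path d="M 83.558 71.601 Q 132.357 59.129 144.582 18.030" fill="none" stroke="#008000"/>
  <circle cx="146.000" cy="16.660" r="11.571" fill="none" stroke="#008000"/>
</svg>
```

; LightBurn 1.5.06
; GRBL device profile, absolute coords
G21
G90
G0 X51.941 Y101.818
M4 S557
G1 X80.156 Y135.696 F1862
G1 X118.712 Y112.444
G1 X79.109 Y131.712
G1 X7.210 Y152.385
G0 X119.997 Y33.814
M4 S876
G1 X93.282 Y73.424 F651
G1 X102.401 Y120.322
G1 X142.011 Y147.037
G1 X188.909 Y137.918
G1 X215.624 Y98.308
G1 X206.505 Y51.410
G1 X166.895 Y24.695
G1 X119.997 Y33.814
G0 X29.204 Y73.306
M4 S557
G1 X32.839 Y80.827 F1862
G1 X61.259 Y90.326
G1 X100.053 Y98.196
G1 X134.810 Y100.828
G1 X151.121 Y94.618
G0 X83.558 Y92.259
M4 S876
G1 X101.615 Y98.393 F651
G1 X116.745 Y106.817
G1 X128.950 Y117.531
G1 X138.229 Y130.535
G1 X144.582 Y145.830
G0 X157.571 Y147.200
M4 S876
G1 X155.361 Y154.001 F651
G1 X149.576 Y158.205
G1 X142.424 Y158.205
G1 X136.639 Y154.001
G1 X134.429 Y147.200
G1 X136.639 Y140.399
G1 X142.424 Y136.195
G1 X149.576 Y136.195
G1 X155.361 Y140.399
G1 X157.571 Y147.200
M5
G0 X0.000 Y0.000

viewBox `0 0 219.077 163.860` with mm width/height → 1 unit = 1 mm. Flip: y_m = 163.860 − y_svg.

**Shape 1** — `<path>` open polyline, stroke `#0000ff` → score (S557, F1862). Machine vertices: (51.941,101.818) → (80.156,135.696) → (118.712,112.444) → (79.109,131.712) → (7.210,152.385). Open path.

**Shape 2** — `<path>` regular polygon, stroke `#008000` → cut (S876, F651). Machine vertices: (119.997,33.814) → (93.282,73.424) → (102.401,120.322) → (142.011,147.037) → (188.909,137.918) → (215.624,98.308) → (206.505,51.410) → (166.895,24.695) → (119.997,33.814). Closed: final G1 returns to the first vertex.

**Shape 3** — `<path>` cubic bezier, stroke `#0000ff` → score (S557, F1862). Control points (SVG): P0=(29.204,90.554), P1=(6.603,81.670), P2=(147.314,49.518), P3=(151.121,69.242); sampled at t=k/5. Machine vertices: (29.204,73.306) → (32.839,80.827) → (61.259,90.326) → (100.053,98.196) → (134.810,100.828) → (151.121,94.618). Open path.

**Shape 4** — `<path>` quadratic bezier, stroke `#008000` → cut (S876, F651). Control points (SVG): P0=(83.558,71.601), P1=(132.357,59.129), P2=(144.582,18.030); sampled at t=k/5. Machine vertices: (83.558,92.259) → (101.615,98.393) → (116.745,106.817) → (128.950,117.531) → (138.229,130.535) → (144.582,145.830). Open path.

**Shape 5** — `<circle>` circle, stroke `#008000` → cut (S876, F651). Machine vertices: (157.571,147.200) → (155.361,154.001) → (149.576,158.205) → (142.424,158.205) → (136.639,154.001) → (134.429,147.200) → (136.639,140.399) → (142.424,136.195) → (149.576,136.195) → (155.361,140.399) → (157.571,147.200). Closed: final G1 returns to the first vertex.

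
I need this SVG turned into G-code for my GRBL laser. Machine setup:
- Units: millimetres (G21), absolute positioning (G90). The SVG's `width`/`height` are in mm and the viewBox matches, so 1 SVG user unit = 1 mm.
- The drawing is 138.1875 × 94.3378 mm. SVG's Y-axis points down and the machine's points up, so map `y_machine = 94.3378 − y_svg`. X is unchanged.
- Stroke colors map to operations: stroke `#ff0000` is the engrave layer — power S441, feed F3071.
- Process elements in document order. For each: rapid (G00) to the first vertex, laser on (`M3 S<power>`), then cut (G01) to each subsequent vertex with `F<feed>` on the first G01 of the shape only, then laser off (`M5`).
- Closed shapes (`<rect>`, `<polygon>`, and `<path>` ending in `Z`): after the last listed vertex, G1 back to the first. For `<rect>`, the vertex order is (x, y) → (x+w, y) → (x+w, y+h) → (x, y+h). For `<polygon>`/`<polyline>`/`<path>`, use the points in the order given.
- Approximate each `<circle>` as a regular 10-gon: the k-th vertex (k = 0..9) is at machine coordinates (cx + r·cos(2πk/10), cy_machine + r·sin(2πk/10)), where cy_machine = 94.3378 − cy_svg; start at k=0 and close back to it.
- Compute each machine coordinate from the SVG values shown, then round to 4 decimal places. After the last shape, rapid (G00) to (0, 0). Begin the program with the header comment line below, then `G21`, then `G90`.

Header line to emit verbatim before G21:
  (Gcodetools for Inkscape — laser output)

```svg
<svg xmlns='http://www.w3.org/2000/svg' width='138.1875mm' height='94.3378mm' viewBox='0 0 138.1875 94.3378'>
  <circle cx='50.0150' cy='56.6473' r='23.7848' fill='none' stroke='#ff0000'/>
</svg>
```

(Gcodetools for Inkscape — laser output)
G21
G90
G00 X73.7998 Y37.6905
M3 S441
G01 X69.2573 Y51.6709 F3071
G01 X57.3649 Y60.3112
G01 X42.6651 Y60.3112
G01 X30.7727 Y51.6709
G01 X26.2302 Y37.6905
G01 X30.7727 Y23.7101
G01 X42.6651 Y15.0698
G01 X57.3649 Y15.0698
G01 X69.2573 Y23.7101
G01 X73.7998 Y37.6905
M5
G00 X0.0000 Y0.0000

Since the viewBox matches the mm dimensions, user units are millimetres directly. The only transform is the Y-flip y_m = 94.3378 − y_svg.

Shape 1 is a circle drawn with `<circle>`. Its stroke #ff0000 means engrave at S441, F3071. After flipping Y the toolpath is (73.7998,37.6905) → (69.2573,51.6709) → (57.3649,60.3112) → (42.6651,60.3112) → (30.7727,51.6709) → (26.2302,37.6905) → (30.7727,23.7101) → (42.6651,15.0698) → (57.3649,15.0698) → (69.2573,23.7101) → (73.7998,37.6905), returning to the start.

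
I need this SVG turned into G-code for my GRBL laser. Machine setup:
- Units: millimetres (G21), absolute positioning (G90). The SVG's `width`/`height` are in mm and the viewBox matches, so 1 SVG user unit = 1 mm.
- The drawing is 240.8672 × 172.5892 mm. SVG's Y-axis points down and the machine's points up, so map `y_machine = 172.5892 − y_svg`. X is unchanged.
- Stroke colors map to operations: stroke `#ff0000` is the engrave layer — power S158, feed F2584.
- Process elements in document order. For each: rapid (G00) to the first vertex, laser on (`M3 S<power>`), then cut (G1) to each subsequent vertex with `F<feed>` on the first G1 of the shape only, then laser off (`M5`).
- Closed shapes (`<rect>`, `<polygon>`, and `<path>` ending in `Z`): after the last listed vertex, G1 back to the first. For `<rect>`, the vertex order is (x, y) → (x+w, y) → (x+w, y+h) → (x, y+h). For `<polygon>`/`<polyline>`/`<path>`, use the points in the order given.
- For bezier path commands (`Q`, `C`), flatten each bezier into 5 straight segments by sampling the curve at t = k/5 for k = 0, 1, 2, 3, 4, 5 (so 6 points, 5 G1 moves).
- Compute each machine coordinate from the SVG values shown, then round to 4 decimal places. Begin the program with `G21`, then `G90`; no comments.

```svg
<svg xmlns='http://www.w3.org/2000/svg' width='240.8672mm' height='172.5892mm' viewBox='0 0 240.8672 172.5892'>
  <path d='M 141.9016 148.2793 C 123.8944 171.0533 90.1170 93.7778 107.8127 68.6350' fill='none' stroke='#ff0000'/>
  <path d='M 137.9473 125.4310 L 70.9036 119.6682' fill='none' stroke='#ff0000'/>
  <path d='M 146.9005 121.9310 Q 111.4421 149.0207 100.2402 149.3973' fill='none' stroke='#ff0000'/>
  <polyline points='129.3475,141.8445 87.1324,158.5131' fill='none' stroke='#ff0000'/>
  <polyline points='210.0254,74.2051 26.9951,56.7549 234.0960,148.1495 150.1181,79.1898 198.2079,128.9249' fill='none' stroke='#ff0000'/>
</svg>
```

G21
G90
G00 X141.9016 Y24.3099
M3 S158
G1 X129.7428 Y21.4340 F2584
G1 X117.0268 Y35.2652
G1 X106.9814 Y58.4988
G1 X102.8341 Y83.8301
G1 X107.8127 Y103.9542
M5
G00 X137.9473 Y47.1582
M3 S158
G1 X70.9036 Y52.9210 F2584
M5
G00 X146.9005 Y50.6582
M3 S158
G1 X133.6874 Y40.8908 F2584
G1 X122.4148 Y33.2605
G1 X113.0828 Y27.7673
G1 X105.6912 Y24.4111
G1 X100.2402 Y23.1919
M5
G00 X129.3475 Y30.7447
M3 S158
G1 X87.1324 Y14.0761 F2584
M5
G00 X210.0254 Y98.3841
M3 S158
G1 X26.9951 Y115.8343 F2584
G1 X234.0960 Y24.4397
G1 X150.1181 Y93.3994
G1 X198.2079 Y43.6643
M5

viewBox `0 0 240.8672 172.5892` with mm width/height → 1 unit = 1 mm. Flip: y_m = 172.5892 − y_svg.

**Shape 1** — `<path>` cubic bezier, stroke `#ff0000` → engrave (S158, F2584). Control points (SVG): P0=(141.9016,148.2793), P1=(123.8944,171.0533), P2=(90.1170,93.7778), P3=(107.8127,68.6350); sampled at t=k/5. Machine vertices: (141.9016,24.3099) → (129.7428,21.4340) → (117.0268,35.2652) → (106.9814,58.4988) → (102.8341,83.8301) → (107.8127,103.9542). Open path.

**Shape 2** — `<path>` line segment, stroke `#ff0000` → engrave (S158, F2584). Machine vertices: (137.9473,47.1582) → (70.9036,52.9210). Open path.

**Shape 3** — `<path>` quadratic bezier, stroke `#ff0000` → engrave (S158, F2584). Control points (SVG): P0=(146.9005,121.9310), P1=(111.4421,149.0207), P2=(100.2402,149.3973); sampled at t=k/5. Machine vertices: (146.9005,50.6582) → (133.6874,40.8908) → (122.4148,33.2605) → (113.0828,27.7673) → (105.6912,24.4111) → (100.2402,23.1919). Open path.

**Shape 4** — `<polyline>` line segment, stroke `#ff0000` → engrave (S158, F2584). Machine vertices: (129.3475,30.7447) → (87.1324,14.0761). Open path.

**Shape 5** — `<polyline>` open polyline, stroke `#ff0000` → engrave (S158, F2584). Machine vertices: (210.0254,98.3841) → (26.9951,115.8343) → (234.0960,24.4397) → (150.1181,93.3994) → (198.2079,43.6643). Open path.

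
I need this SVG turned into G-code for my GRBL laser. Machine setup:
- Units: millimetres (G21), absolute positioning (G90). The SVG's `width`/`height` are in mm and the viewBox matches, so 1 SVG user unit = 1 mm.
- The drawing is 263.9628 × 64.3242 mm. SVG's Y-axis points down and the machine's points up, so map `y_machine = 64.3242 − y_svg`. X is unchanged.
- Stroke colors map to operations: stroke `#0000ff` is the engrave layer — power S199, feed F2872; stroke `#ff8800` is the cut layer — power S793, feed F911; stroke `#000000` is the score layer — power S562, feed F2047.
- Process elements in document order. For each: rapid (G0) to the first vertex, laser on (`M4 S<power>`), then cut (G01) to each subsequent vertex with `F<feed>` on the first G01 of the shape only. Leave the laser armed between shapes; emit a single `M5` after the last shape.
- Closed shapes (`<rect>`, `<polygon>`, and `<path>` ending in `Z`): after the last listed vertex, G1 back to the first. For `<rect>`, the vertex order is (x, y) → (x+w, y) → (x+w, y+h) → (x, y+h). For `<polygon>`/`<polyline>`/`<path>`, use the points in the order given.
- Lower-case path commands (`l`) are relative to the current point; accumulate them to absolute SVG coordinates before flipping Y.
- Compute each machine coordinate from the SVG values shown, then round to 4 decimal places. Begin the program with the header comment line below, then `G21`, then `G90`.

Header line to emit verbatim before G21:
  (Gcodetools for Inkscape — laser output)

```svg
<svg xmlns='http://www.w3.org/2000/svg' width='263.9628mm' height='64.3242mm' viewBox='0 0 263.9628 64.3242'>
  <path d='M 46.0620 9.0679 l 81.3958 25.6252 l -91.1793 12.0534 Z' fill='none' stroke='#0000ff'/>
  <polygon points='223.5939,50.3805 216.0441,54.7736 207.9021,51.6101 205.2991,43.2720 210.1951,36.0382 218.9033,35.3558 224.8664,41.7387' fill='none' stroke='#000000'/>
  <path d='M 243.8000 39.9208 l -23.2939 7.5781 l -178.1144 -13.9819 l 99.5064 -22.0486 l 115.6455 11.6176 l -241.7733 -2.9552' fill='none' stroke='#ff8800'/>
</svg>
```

viewBox `0 0 263.9628 64.3242` with mm width/height → 1 unit = 1 mm. Flip: y_m = 64.3242 − y_svg.

**Shape 1** — `<path>` closed polygon, stroke `#0000ff` → engrave (S199, F2872). Machine vertices: (46.0620,55.2563) → (127.4578,29.6311) → (36.2785,17.5777) → (46.0620,55.2563). Closed: final G1 returns to the first vertex.

**Shape 2** — `<polygon>` regular polygon, stroke `#000000` → score (S562, F2047). Machine vertices: (223.5939,13.9437) → (216.0441,9.5506) → (207.9021,12.7141) → (205.2991,21.0522) → (210.1951,28.2860) → (218.9033,28.9684) → (224.8664,22.5855) → (223.5939,13.9437). Closed: final G1 returns to the first vertex.

**Shape 3** — `<path>` open polyline, stroke `#ff8800` → cut (S793, F911). Machine vertices: (243.8000,24.4034) → (220.5061,16.8253) → (42.3917,30.8072) → (141.8981,52.8558) → (257.5436,41.2382) → (15.7703,44.1934). Open path.

(Gcodetools for Inkscape — laser output)
G21
G90
G0 X46.0620 Y55.2563
M4 S199
G01 X127.4578 Y29.6311 F2872
G01 X36.2785 Y17.5777
G01 X46.0620 Y55.2563
G0 X223.5939 Y13.9437
M4 S562
G01 X216.0441 Y9.5506 F2047
G01 X207.9021 Y12.7141
G01 X205.2991 Y21.0522
G01 X210.1951 Y28.2860
G01 X218.9033 Y28.9684
G01 X224.8664 Y22.5855
G01 X223.5939 Y13.9437
G0 X243.8000 Y24.4034
M4 S793
G01 X220.5061 Y16.8253 F911
G01 X42.3917 Y30.8072
G01 X141.8981 Y52.8558
G01 X257.5436 Y41.2382
G01 X15.7703 Y44.1934
M5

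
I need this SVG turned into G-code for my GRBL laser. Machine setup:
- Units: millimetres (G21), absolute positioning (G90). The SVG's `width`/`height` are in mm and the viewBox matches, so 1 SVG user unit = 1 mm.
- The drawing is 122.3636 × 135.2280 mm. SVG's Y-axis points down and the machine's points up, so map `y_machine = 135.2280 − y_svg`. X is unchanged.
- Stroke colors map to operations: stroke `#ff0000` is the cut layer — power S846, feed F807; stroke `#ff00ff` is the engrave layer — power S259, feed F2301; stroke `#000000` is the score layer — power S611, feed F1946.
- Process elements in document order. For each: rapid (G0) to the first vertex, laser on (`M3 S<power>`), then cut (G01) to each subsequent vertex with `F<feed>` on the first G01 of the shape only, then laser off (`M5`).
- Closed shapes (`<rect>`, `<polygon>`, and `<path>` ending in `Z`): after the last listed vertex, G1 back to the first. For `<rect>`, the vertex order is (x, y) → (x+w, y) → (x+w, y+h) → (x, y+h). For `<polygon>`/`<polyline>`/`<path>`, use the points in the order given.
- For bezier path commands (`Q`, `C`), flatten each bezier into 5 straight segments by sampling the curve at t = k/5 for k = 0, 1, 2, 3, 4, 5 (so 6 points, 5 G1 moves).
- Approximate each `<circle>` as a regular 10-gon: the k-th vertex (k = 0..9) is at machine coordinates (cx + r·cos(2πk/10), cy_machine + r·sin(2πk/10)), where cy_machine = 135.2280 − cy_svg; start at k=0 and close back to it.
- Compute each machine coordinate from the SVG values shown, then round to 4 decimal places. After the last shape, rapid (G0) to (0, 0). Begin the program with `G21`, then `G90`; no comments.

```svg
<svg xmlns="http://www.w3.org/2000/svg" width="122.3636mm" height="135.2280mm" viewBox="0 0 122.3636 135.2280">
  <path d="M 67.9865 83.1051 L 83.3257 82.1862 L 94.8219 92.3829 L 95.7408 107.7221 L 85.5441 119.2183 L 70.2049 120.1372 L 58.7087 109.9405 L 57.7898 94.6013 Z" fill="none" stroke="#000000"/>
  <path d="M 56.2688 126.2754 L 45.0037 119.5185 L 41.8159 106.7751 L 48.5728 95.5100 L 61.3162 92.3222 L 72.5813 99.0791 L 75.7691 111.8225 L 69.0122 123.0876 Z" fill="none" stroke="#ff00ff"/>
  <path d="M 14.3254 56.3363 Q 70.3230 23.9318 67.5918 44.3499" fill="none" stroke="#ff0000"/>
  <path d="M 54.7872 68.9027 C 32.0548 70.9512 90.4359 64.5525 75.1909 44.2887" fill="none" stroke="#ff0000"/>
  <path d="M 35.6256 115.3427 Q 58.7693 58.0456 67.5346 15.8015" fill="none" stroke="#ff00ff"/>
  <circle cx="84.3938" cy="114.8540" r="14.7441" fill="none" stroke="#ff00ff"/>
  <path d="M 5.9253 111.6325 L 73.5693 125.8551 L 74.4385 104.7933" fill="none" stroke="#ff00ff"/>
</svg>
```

viewBox `0 0 122.3636 135.2280` with mm width/height → 1 unit = 1 mm. Flip: y_m = 135.2280 − y_svg.

**Shape 1** — `<path>` regular polygon, stroke `#000000` → score (S611, F1946). Machine vertices: (67.9865,52.1229) → (83.3257,53.0418) → (94.8219,42.8451) → (95.7408,27.5059) → (85.5441,16.0097) → (70.2049,15.0908) → (58.7087,25.2875) → (57.7898,40.6267) → (67.9865,52.1229). Closed: final G1 returns to the first vertex.

**Shape 2** — `<path>` regular polygon, stroke `#ff00ff` → engrave (S259, F2301). Machine vertices: (56.2688,8.9526) → (45.0037,15.7095) → (41.8159,28.4529) → (48.5728,39.7180) → (61.3162,42.9058) → (72.5813,36.1489) → (75.7691,23.4055) → (69.0122,12.1404) → (56.2688,8.9526). Closed: final G1 returns to the first vertex.

**Shape 3** — `<path>` quadratic bezier, stroke `#ff0000` → cut (S846, F807). Control points (SVG): P0=(14.3254,56.3363), P1=(70.3230,23.9318), P2=(67.5918,44.3499); sampled at t=k/5. Machine vertices: (14.3254,78.8917) → (34.3753,89.7406) → (49.7269,96.3637) → (60.3802,98.7610) → (66.3351,96.9324) → (67.5918,90.8781). Open path.

**Shape 4** — `<path>` cubic bezier, stroke `#ff0000` → cut (S846, F807). Control points (SVG): P0=(54.7872,68.9027), P1=(32.0548,70.9512), P2=(90.4359,64.5525), P3=(75.1909,44.2887); sampled at t=k/5. Machine vertices: (54.7872,66.3253) → (49.6435,66.1532) → (56.5395,68.2685) → (68.0477,72.9312) → (76.7407,80.4015) → (75.1909,90.9393). Open path.

**Shape 5** — `<path>` quadratic bezier, stroke `#ff00ff` → engrave (S259, F2301). Control points (SVG): P0=(35.6256,115.3427), P1=(58.7693,58.0456), P2=(67.5346,15.8015); sampled at t=k/5. Machine vertices: (35.6256,19.8853) → (44.3079,42.2020) → (51.8400,63.3145) → (58.2218,83.2227) → (63.4533,101.9267) → (67.5346,119.4265). Open path.

**Shape 6** — `<circle>` circle, stroke `#ff00ff` → engrave (S259, F2301). Machine vertices: (99.1379,20.3740) → (96.3220,29.0404) → (88.9500,34.3965) → (79.8376,34.3965) → (72.4656,29.0404) → (69.6497,20.3740) → (72.4656,11.7076) → (79.8376,6.3515) → (88.9500,6.3515) → (96.3220,11.7076) → (99.1379,20.3740). Closed: final G1 returns to the first vertex.

**Shape 7** — `<path>` open polyline, stroke `#ff00ff` → engrave (S259, F2301). Machine vertices: (5.9253,23.5955) → (73.5693,9.3729) → (74.4385,30.4347). Open path.

G21
G90
G0 X67.9865 Y52.1229
M3 S611
G01 X83.3257 Y53.0418 F1946
G01 X94.8219 Y42.8451
G01 X95.7408 Y27.5059
G01 X85.5441 Y16.0097
G01 X70.2049 Y15.0908
G01 X58.7087 Y25.2875
G01 X57.7898 Y40.6267
G01 X67.9865 Y52.1229
M5
G0 X56.2688 Y8.9526
M3 S259
G01 X45.0037 Y15.7095 F2301
G01 X41.8159 Y28.4529
G01 X48.5728 Y39.7180
G01 X61.3162 Y42.9058
G01 X72.5813 Y36.1489
G01 X75.7691 Y23.4055
G01 X69.0122 Y12.1404
G01 X56.2688 Y8.9526
M5
G0 X14.3254 Y78.8917
M3 S846
G01 X34.3753 Y89.7406 F807
G01 X49.7269 Y96.3637
G01 X60.3802 Y98.7610
G01 X66.3351 Y96.9324
G01 X67.5918 Y90.8781
M5
G0 X54.7872 Y66.3253
M3 S846
G01 X49.6435 Y66.1532 F807
G01 X56.5395 Y68.2685
G01 X68.0477 Y72.9312
G01 X76.7407 Y80.4015
G01 X75.1909 Y90.9393
M5
G0 X35.6256 Y19.8853
M3 S259
G01 X44.3079 Y42.2020 F2301
G01 X51.8400 Y63.3145
G01 X58.2218 Y83.2227
G01 X63.4533 Y101.9267
G01 X67.5346 Y119.4265
M5
G0 X99.1379 Y20.3740
M3 S259
G01 X96.3220 Y29.0404 F2301
G01 X88.9500 Y34.3965
G01 X79.8376 Y34.3965
G01 X72.4656 Y29.0404
G01 X69.6497 Y20.3740
G01 X72.4656 Y11.7076
G01 X79.8376 Y6.3515
G01 X88.9500 Y6.3515
G01 X96.3220 Y11.7076
G01 X99.1379 Y20.3740
M5
G0 X5.9253 Y23.5955
M3 S259
G01 X73.5693 Y9.3729 F2301
G01 X74.4385 Y30.4347
M5
G0 X0.0000 Y0.0000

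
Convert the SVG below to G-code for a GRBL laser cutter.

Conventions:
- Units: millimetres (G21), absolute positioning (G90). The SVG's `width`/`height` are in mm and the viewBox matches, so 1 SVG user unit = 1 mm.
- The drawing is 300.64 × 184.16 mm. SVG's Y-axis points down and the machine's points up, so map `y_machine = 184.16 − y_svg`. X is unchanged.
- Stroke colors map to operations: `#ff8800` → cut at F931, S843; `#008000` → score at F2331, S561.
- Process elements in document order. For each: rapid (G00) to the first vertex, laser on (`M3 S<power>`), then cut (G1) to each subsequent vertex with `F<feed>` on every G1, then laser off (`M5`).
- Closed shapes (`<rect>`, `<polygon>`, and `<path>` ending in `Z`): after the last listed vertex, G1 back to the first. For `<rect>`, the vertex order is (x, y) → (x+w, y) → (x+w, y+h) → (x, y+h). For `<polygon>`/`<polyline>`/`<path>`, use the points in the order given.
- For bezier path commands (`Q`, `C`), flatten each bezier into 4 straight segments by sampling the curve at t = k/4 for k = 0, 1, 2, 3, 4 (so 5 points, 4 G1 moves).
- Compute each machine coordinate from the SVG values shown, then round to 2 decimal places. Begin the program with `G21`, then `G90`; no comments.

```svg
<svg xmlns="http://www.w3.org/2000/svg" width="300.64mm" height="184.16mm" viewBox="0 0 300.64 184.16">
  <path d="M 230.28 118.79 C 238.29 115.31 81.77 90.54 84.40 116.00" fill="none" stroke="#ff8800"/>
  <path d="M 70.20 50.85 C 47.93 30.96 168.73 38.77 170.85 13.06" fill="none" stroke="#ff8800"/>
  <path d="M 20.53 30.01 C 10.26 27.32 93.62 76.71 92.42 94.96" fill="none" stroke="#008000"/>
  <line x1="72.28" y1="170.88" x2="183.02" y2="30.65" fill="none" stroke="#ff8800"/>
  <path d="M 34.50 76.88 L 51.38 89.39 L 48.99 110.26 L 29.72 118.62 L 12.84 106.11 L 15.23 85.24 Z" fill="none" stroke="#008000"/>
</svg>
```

Since the viewBox matches the mm dimensions, user units are millimetres directly. The only transform is the Y-flip y_m = 184.16 − y_svg.

Shape 1 is a cubic bezier drawn with `<path>`. Its stroke #ff8800 means cut at S843, F931. After flipping Y the toolpath is (230.28,65.37) → (210.50,70.85) → (159.36,77.62) → (107.21,78.95) → (84.40,68.16).

Shape 2 is a cubic bezier drawn with `<path>`. Its stroke #ff8800 means cut at S843, F931. After flipping Y the toolpath is (70.20,133.31) → (76.23,143.99) → (111.38,150.02) → (151.10,157.15) → (170.85,171.10).

Shape 3 is a cubic bezier drawn with `<path>`. Its stroke #008000 means score at S561, F2331. After flipping Y the toolpath is (20.53,154.15) → (27.60,147.70) → (53.07,129.53) → (80.25,107.43) → (92.42,89.20).

Shape 4 is a line segment drawn with `<line>`. Its stroke #ff8800 means cut at S843, F931. After flipping Y the toolpath is (72.28,13.28) → (183.02,153.51).

Shape 5 is a regular polygon drawn with `<path>`. Its stroke #008000 means score at S561, F2331. After flipping Y the toolpath is (34.50,107.28) → (51.38,94.77) → (48.99,73.90) → (29.72,65.54) → (12.84,78.05) → (15.23,98.92) → (34.50,107.28), returning to the start.

G21
G90
G00 X230.28 Y65.37
M3 S843
G1 X210.50 Y70.85 F931
G1 X159.36 Y77.62 F931
G1 X107.21 Y78.95 F931
G1 X84.40 Y68.16 F931
M5
G00 X70.20 Y133.31
M3 S843
G1 X76.23 Y143.99 F931
G1 X111.38 Y150.02 F931
G1 X151.10 Y157.15 F931
G1 X170.85 Y171.10 F931
M5
G00 X20.53 Y154.15
M3 S561
G1 X27.60 Y147.70 F2331
G1 X53.07 Y129.53 F2331
G1 X80.25 Y107.43 F2331
G1 X92.42 Y89.20 F2331
M5
G00 X72.28 Y13.28
M3 S843
G1 X183.02 Y153.51 F931
M5
G00 X34.50 Y107.28
M3 S561
G1 X51.38 Y94.77 F2331
G1 X48.99 Y73.90 F2331
G1 X29.72 Y65.54 F2331
G1 X12.84 Y78.05 F2331
G1 X15.23 Y98.92 F2331
G1 X34.50 Y107.28 F2331
M5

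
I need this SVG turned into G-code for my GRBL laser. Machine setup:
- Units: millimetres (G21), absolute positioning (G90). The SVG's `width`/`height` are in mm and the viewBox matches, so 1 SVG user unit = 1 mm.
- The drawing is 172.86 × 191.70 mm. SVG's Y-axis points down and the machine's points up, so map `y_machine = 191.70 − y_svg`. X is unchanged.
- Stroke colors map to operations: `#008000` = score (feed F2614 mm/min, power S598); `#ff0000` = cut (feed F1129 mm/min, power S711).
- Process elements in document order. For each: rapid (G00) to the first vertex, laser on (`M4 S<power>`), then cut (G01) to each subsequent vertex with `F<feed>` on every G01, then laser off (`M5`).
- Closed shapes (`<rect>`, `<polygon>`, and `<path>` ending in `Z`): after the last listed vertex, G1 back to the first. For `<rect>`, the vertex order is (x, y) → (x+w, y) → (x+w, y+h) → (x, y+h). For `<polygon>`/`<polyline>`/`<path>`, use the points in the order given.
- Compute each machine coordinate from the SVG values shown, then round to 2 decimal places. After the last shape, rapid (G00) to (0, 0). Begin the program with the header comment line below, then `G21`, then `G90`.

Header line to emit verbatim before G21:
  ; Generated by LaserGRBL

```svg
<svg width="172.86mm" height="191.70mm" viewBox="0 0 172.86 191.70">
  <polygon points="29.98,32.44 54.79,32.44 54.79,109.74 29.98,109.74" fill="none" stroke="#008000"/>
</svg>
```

; Generated by LaserGRBL
G21
G90
G00 X29.98 Y159.26
M4 S598
G01 X54.79 Y159.26 F2614
G01 X54.79 Y81.96 F2614
G01 X29.98 Y81.96 F2614
G01 X29.98 Y159.26 F2614
M5
G00 X0.00 Y0.00

Since the viewBox matches the mm dimensions, user units are millimetres directly. The only transform is the Y-flip y_m = 191.70 − y_svg.

Shape 1 is a rectangle drawn with `<polygon>`. Its stroke #008000 means score at S598, F2614. After flipping Y the toolpath is (29.98,159.26) → (54.79,159.26) → (54.79,81.96) → (29.98,81.96) → (29.98,159.26), returning to the start.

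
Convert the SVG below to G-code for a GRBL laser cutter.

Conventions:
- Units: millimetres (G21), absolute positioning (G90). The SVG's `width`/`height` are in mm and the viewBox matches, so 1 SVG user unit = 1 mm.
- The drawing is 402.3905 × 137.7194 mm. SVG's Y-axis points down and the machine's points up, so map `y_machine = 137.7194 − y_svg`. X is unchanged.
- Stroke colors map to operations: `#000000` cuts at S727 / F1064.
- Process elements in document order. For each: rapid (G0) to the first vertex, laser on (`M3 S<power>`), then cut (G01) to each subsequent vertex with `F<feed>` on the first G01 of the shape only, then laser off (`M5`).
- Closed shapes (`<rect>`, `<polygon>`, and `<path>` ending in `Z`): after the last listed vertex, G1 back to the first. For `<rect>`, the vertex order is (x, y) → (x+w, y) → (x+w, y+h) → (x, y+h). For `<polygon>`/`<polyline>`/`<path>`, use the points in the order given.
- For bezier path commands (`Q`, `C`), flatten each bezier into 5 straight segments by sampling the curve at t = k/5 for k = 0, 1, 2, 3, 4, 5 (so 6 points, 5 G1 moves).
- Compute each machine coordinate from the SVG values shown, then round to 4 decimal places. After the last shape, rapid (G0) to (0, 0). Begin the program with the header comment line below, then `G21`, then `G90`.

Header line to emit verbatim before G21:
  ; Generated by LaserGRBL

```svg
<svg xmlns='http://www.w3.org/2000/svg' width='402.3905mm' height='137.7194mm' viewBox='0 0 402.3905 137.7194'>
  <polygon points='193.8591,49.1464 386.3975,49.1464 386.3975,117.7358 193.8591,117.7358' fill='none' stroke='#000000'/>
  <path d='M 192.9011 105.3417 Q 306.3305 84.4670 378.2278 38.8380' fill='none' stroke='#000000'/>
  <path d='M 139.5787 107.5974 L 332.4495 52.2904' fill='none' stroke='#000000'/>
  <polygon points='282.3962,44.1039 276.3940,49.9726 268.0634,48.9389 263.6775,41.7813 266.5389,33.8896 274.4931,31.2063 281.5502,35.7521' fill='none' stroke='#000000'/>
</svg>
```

; Generated by LaserGRBL
G21
G90
G0 X193.8591 Y88.5730
M3 S727
G01 X386.3975 Y88.5730 F1064
G01 X386.3975 Y19.9836
G01 X193.8591 Y19.9836
G01 X193.8591 Y88.5730
M5
G0 X192.9011 Y32.3777
M3 S727
G01 X236.6116 Y41.7178 F1064
G01 X276.9995 Y53.0381
G01 X314.0648 Y66.3389
G01 X347.8076 Y81.6200
G01 X378.2278 Y98.8814
M5
G0 X139.5787 Y30.1220
M3 S727
G01 X332.4495 Y85.4290 F1064
M5
G0 X282.3962 Y93.6155
M3 S727
G01 X276.3940 Y87.7468 F1064
G01 X268.0634 Y88.7805
G01 X263.6775 Y95.9381
G01 X266.5389 Y103.8298
G01 X274.4931 Y106.5131
G01 X281.5502 Y101.9673
G01 X282.3962 Y93.6155
M5
G0 X0.0000 Y0.0000

viewBox `0 0 402.3905 137.7194` with mm width/height → 1 unit = 1 mm. Flip: y_m = 137.7194 − y_svg.

**Shape 1** — `<polygon>` rectangle, stroke `#000000` → cut (S727, F1064). Machine vertices: (193.8591,88.5730) → (386.3975,88.5730) → (386.3975,19.9836) → (193.8591,19.9836) → (193.8591,88.5730). Closed: final G1 returns to the first vertex.

**Shape 2** — `<path>` quadratic bezier, stroke `#000000` → cut (S727, F1064). Control points (SVG): P0=(192.9011,105.3417), P1=(306.3305,84.4670), P2=(378.2278,38.8380); sampled at t=k/5. Machine vertices: (192.9011,32.3777) → (236.6116,41.7178) → (276.9995,53.0381) → (314.0648,66.3389) → (347.8076,81.6200) → (378.2278,98.8814). Open path.

**Shape 3** — `<path>` line segment, stroke `#000000` → cut (S727, F1064). Machine vertices: (139.5787,30.1220) → (332.4495,85.4290). Open path.

**Shape 4** — `<polygon>` regular polygon, stroke `#000000` → cut (S727, F1064). Machine vertices: (282.3962,93.6155) → (276.3940,87.7468) → (268.0634,88.7805) → (263.6775,95.9381) → (266.5389,103.8298) → (274.4931,106.5131) → (281.5502,101.9673) → (282.3962,93.6155). Closed: final G1 returns to the first vertex.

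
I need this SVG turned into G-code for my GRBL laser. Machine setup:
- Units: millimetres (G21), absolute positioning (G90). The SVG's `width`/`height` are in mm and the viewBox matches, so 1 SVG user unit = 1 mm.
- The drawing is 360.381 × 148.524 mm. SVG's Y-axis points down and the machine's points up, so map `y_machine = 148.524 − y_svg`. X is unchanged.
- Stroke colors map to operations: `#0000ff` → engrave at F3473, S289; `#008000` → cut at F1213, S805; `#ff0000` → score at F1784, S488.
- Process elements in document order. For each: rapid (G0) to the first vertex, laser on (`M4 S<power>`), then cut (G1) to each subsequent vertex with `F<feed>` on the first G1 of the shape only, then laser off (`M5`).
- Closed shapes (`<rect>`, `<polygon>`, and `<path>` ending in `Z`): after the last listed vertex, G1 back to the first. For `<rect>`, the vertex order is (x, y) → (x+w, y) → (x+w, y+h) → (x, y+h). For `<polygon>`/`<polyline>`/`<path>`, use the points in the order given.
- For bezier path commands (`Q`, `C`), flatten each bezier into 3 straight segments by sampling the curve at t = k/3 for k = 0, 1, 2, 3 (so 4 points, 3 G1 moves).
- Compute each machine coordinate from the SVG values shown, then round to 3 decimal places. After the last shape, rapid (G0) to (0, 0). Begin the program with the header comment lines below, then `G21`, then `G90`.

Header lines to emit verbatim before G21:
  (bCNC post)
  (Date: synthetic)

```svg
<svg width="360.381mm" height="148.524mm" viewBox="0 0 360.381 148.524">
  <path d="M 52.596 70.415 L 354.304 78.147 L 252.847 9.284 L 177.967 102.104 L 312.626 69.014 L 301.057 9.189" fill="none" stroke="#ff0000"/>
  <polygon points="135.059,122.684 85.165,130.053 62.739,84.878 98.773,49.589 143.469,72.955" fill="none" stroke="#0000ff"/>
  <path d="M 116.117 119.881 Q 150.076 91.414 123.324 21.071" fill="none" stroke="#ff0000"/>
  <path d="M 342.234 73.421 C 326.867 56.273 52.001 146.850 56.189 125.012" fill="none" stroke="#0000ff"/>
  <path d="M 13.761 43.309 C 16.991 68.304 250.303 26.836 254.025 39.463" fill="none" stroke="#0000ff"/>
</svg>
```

(bCNC post)
(Date: synthetic)
G21
G90
G0 X52.596 Y78.109
M4 S488
G1 X354.304 Y70.377 F1784
G1 X252.847 Y139.240
G1 X177.967 Y46.420
G1 X312.626 Y79.510
G1 X301.057 Y139.335
M5
G0 X135.059 Y25.840
M4 S289
G1 X85.165 Y18.471 F3473
G1 X62.739 Y63.646
G1 X98.773 Y98.935
G1 X143.469 Y75.569
G1 X135.059 Y25.840
M5
G0 X116.117 Y28.643
M4 S488
G1 X132.011 Y52.274 F1784
G1 X134.413 Y85.211
G1 X123.324 Y127.453
M5
G0 X342.234 Y75.103
M4 S289
G1 X260.314 Y64.496 F3473
G1 X125.073 Y30.992
G1 X56.189 Y23.512
M5
G0 X13.761 Y105.215
M4 S289
G1 X76.660 Y97.909 F3473
G1 X190.798 Y108.121
G1 X254.025 Y109.061
M5
G0 X0.000 Y0.000

Since the viewBox matches the mm dimensions, user units are millimetres directly. The only transform is the Y-flip y_m = 148.524 − y_svg.

Shape 1 is a open polyline drawn with `<path>`. Its stroke #ff0000 means score at S488, F1784. After flipping Y the toolpath is (52.596,78.109) → (354.304,70.377) → (252.847,139.240) → (177.967,46.420) → (312.626,79.510) → (301.057,139.335).

Shape 2 is a regular polygon drawn with `<polygon>`. Its stroke #0000ff means engrave at S289, F3473. After flipping Y the toolpath is (135.059,25.840) → (85.165,18.471) → (62.739,63.646) → (98.773,98.935) → (143.469,75.569) → (135.059,25.840), returning to the start.

Shape 3 is a quadratic bezier drawn with `<path>`. Its stroke #ff0000 means score at S488, F1784. After flipping Y the toolpath is (116.117,28.643) → (132.011,52.274) → (134.413,85.211) → (123.324,127.453).

Shape 4 is a cubic bezier drawn with `<path>`. Its stroke #0000ff means engrave at S289, F3473. After flipping Y the toolpath is (342.234,75.103) → (260.314,64.496) → (125.073,30.992) → (56.189,23.512).

Shape 5 is a cubic bezier drawn with `<path>`. Its stroke #0000ff means engrave at S289, F3473. After flipping Y the toolpath is (13.761,105.215) → (76.660,97.909) → (190.798,108.121) → (254.025,109.061).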